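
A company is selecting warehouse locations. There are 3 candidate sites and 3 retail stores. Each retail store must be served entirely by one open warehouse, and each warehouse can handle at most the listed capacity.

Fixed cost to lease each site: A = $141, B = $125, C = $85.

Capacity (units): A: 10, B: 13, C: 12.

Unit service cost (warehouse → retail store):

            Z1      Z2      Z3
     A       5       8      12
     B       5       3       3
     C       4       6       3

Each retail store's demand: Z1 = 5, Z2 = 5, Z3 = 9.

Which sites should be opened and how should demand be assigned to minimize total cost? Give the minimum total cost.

Minimum total cost: 277

Open {B, C}: Z1→B 5·5=25, Z2→B 3·5=15, Z3→C 3·9=27.
Loads: B carries 10/13, C carries 9/12. Service 67; fixed 210; total 277.
Next best feasible plan costs 287.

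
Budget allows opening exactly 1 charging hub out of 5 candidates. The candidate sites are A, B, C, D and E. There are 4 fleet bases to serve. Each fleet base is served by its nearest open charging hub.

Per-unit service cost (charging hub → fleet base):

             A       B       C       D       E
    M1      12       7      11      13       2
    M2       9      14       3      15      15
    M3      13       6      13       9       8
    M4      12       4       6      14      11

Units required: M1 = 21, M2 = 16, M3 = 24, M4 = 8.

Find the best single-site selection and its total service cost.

Choose B only; total service cost 547.

With exactly 1 open, each fleet base uses its cheapest among the chosen.
{B}: M1→B 7·21=147, M2→B 14·16=224, M3→B 6·24=144, M4→B 4·8=32. Service cost 547.
{E}: service cost 562
{C}: service cost 639
Among all 5 size-1 choices, {B} is lowest.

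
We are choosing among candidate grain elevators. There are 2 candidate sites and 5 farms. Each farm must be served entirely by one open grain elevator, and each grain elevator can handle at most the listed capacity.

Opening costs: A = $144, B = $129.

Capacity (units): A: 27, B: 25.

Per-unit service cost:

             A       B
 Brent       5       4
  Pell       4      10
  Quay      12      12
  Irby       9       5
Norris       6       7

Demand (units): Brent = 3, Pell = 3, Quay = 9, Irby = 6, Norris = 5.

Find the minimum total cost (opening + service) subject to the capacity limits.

Open {A}: Brent→A 5·3=15, Pell→A 4·3=12, Quay→A 12·9=108, Irby→A 9·6=54, Norris→A 6·5=30.
Loads: A carries 26/27. Service 219; fixed 144; total 363.
Next best feasible plan costs 465.

Minimum total cost: 363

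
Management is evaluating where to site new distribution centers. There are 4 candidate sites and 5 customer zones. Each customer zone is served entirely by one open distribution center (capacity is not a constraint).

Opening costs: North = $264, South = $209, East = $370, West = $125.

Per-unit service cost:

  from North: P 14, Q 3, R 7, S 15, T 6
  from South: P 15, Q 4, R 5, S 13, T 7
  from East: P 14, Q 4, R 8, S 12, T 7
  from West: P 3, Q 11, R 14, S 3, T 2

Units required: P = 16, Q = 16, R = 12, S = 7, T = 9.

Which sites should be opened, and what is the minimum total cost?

Open South and West; minimum total cost 545.

For any fixed open set, each customer zone goes to its cheapest open site; total = fixed + service.
{South, West}: P→West 3·16=48, Q→South 4·16=64, R→South 5·12=60, S→West 3·7=21, T→West 2·9=18. Service 211; fixed 334; total 545.
{West}: P→West 3·16=48, Q→West 11·16=176, R→West 14·12=168, S→West 3·7=21, T→West 2·9=18. Service 431; fixed 125; total 556.
{North, West}: P→West 3·16=48, Q→North 3·16=48, R→North 7·12=84, S→West 3·7=21, T→West 2·9=18. Service 219; fixed 389; total 608.
{North, South, East, West}: service 195 + fixed 968 = 1163
(All 15 nonempty subsets were checked; South and West is lowest.)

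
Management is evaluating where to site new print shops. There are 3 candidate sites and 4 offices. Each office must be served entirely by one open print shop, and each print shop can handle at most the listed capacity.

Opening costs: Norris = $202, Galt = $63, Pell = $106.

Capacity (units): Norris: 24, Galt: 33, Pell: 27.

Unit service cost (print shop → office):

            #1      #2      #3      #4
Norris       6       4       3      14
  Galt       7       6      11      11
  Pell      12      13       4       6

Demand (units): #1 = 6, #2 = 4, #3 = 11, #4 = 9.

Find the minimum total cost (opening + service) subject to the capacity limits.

Minimum total cost: 333

Open {Galt, Pell}: #1→Galt 7·6=42, #2→Galt 6·4=24, #3→Pell 4·11=44, #4→Pell 6·9=54.
Loads: Galt carries 10/33, Pell carries 20/27. Service 164; fixed 169; total 333.
Next best feasible plan costs 349.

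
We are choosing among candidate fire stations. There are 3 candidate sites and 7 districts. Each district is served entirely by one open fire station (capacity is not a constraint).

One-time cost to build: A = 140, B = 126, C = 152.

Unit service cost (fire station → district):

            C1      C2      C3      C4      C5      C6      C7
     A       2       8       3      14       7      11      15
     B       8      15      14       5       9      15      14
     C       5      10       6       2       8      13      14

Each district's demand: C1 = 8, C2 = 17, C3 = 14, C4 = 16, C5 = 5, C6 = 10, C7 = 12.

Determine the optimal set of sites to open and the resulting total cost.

For any fixed open set, each district goes to its cheapest open site; total = fixed + service.
{C}: C1→C 5·8=40, C2→C 10·17=170, C3→C 6·14=84, C4→C 2·16=32, C5→C 8·5=40, C6→C 13·10=130, C7→C 14·12=168. Service 664; fixed 152; total 816.
{A, C}: C1→A 2·8=16, C2→A 8·17=136, C3→A 3·14=42, C4→C 2·16=32, C5→A 7·5=35, C6→A 11·10=110, C7→C 14·12=168. Service 539; fixed 292; total 831.
{A, B}: C1→A 2·8=16, C2→A 8·17=136, C3→A 3·14=42, C4→B 5·16=80, C5→A 7·5=35, C6→A 11·10=110, C7→B 14·12=168. Service 587; fixed 266; total 853.
{A, B, C}: service 539 + fixed 418 = 957
No other subset beats 816.

Open C only; minimum total cost 816.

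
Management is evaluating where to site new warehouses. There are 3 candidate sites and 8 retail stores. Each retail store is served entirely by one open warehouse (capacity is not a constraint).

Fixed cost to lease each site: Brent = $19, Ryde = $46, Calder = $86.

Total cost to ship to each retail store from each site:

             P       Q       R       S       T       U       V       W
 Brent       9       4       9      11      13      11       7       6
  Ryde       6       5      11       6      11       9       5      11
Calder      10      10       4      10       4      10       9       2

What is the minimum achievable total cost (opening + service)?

Minimum total cost: 89

For any fixed open set, each retail store goes to its cheapest open site; total = fixed + service.
{Brent}: P→Brent 9, Q→Brent 4, R→Brent 9, S→Brent 11, T→Brent 13, U→Brent 11, V→Brent 7, W→Brent 6. Service 70; fixed 19; total 89.
{Ryde}: P→Ryde 6, Q→Ryde 5, R→Ryde 11, S→Ryde 6, T→Ryde 11, U→Ryde 9, V→Ryde 5, W→Ryde 11. Service 64; fixed 46; total 110.
{Brent, Ryde}: service 56 + fixed 65 = 121
{Brent, Ryde, Calder}: P→Ryde 6, Q→Brent 4, R→Calder 4, S→Ryde 6, T→Calder 4, U→Ryde 9, V→Ryde 5, W→Calder 2. Service 40; fixed 151; total 191.
(All 7 nonempty subsets were checked; Brent only is lowest.)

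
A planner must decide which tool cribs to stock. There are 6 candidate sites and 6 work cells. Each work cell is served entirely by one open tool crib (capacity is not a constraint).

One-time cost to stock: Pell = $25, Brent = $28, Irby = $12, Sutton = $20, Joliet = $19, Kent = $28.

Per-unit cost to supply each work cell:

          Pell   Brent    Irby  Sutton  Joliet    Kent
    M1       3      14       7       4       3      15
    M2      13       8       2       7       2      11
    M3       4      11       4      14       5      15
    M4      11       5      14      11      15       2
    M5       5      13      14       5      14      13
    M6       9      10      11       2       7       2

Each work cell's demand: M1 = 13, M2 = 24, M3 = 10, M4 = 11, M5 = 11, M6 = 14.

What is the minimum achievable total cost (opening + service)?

Minimum total cost: 297

For any fixed open set, each work cell goes to its cheapest open site; total = fixed + service.
{Pell, Irby, Kent}: M1→Pell 3·13=39, M2→Irby 2·24=48, M3→Pell 4·10=40, M4→Kent 2·11=22, M5→Pell 5·11=55, M6→Kent 2·14=28. Service 232; fixed 65; total 297.
{Pell, Joliet, Kent}: service 232 + fixed 72 = 304
{Irby, Sutton, Kent}: service 245 + fixed 60 = 305
{Pell, Brent, Irby, Sutton, Joliet, Kent}: service 232 + fixed 132 = 364
No other subset beats 297.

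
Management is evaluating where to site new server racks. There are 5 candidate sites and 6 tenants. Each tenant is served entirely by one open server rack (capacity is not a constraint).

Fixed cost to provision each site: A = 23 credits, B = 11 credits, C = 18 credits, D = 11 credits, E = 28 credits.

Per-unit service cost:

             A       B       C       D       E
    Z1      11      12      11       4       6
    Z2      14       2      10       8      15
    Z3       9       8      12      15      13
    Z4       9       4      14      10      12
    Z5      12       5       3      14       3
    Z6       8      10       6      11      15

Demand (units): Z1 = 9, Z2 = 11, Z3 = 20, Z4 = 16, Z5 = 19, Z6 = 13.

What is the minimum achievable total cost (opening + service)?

Minimum total cost: 457

For any fixed open set, each tenant goes to its cheapest open site; total = fixed + service.
{B, C, D}: Z1→D 4·9=36, Z2→B 2·11=22, Z3→B 8·20=160, Z4→B 4·16=64, Z5→C 3·19=57, Z6→C 6·13=78. Service 417; fixed 40; total 457.
{A, B, C, D}: Z1→D 4·9=36, Z2→B 2·11=22, Z3→B 8·20=160, Z4→B 4·16=64, Z5→C 3·19=57, Z6→C 6·13=78. Service 417; fixed 63; total 480.
{B, C, D, E}: service 417 + fixed 68 = 485
{A, B, C, D, E}: service 417 + fixed 91 = 508
No other subset beats 457.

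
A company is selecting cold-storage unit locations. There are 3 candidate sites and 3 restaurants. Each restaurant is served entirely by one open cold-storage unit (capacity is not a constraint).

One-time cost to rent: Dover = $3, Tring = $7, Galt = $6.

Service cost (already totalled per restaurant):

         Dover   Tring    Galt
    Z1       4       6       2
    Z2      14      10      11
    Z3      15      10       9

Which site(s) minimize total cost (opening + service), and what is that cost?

Open Galt only; minimum total cost 28.

For any fixed open set, each restaurant goes to its cheapest open site; total = fixed + service.
{Galt}: Z1→Galt 2, Z2→Galt 11, Z3→Galt 9. Service 22; fixed 6; total 28.
{Dover, Galt}: service 22 + fixed 9 = 31
{Tring}: service 26 + fixed 7 = 33
{Dover, Tring, Galt}: service 21 + fixed 16 = 37
(All 7 nonempty subsets were checked; Galt only is lowest.)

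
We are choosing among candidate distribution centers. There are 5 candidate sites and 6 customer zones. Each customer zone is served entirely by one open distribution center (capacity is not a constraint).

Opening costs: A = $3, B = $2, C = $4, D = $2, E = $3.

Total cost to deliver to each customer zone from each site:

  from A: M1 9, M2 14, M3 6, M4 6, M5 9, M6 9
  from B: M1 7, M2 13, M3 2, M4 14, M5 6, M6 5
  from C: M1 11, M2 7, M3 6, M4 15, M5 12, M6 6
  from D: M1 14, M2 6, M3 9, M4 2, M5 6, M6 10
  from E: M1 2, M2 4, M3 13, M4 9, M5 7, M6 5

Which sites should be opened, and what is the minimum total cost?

Open B, D and E; minimum total cost 28.

For any fixed open set, each customer zone goes to its cheapest open site; total = fixed + service.
{B, D, E}: M1→E 2, M2→E 4, M3→B 2, M4→D 2, M5→B 6, M6→B 5. Service 21; fixed 7; total 28.
{A, B, D, E}: service 21 + fixed 10 = 31
{B, C, D, E}: service 21 + fixed 11 = 32
{A, B, C, D, E}: M1→E 2, M2→E 4, M3→B 2, M4→D 2, M5→B 6, M6→B 5. Service 21; fixed 14; total 35.
No other subset beats 28.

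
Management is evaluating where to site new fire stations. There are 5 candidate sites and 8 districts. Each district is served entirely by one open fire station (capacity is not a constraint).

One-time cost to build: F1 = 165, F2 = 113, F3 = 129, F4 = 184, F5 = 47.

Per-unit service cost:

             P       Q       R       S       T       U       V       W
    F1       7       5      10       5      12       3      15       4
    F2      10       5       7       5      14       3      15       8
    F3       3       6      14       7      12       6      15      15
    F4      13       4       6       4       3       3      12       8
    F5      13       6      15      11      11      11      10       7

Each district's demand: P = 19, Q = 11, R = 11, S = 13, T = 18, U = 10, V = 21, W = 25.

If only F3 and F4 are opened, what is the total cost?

Total cost: 1068

Each district is assigned to its cheapest site among the open ones.
{F3, F4}: P→F3 3·19=57, Q→F4 4·11=44, R→F4 6·11=66, S→F4 4·13=52, T→F4 3·18=54, U→F4 3·10=30, V→F4 12·21=252, W→F4 8·25=200. Service 755; fixed 313; total 1068.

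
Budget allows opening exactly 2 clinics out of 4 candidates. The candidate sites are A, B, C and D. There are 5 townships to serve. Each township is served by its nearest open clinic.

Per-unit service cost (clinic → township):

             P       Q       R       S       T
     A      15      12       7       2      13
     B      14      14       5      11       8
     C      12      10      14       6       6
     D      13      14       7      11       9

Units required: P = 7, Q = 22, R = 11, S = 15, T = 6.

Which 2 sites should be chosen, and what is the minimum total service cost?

Choose A and C; total service cost 447.

With exactly 2 open, each township uses its cheapest among the chosen.
{A, C}: P→C 12·7=84, Q→C 10·22=220, R→A 7·11=77, S→A 2·15=30, T→C 6·6=36. Service cost 447.
{B, C}: service cost 485
{A, B}: service cost 495
Among all 6 size-2 choices, {A, C} is lowest.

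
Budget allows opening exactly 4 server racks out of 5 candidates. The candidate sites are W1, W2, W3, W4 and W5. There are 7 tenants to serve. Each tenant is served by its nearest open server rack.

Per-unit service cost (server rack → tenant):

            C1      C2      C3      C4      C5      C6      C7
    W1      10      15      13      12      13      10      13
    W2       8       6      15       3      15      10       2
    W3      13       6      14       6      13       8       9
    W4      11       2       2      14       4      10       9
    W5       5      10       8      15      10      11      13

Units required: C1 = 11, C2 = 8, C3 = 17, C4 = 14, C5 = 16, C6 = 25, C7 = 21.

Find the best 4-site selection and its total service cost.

Choose W2, W3, W4 and W5; total service cost 453.

With exactly 4 open, each tenant uses its cheapest among the chosen.
{W2, W3, W4, W5}: C1→W5 5·11=55, C2→W4 2·8=16, C3→W4 2·17=34, C4→W2 3·14=42, C5→W4 4·16=64, C6→W3 8·25=200, C7→W2 2·21=42. Service cost 453.
{W1, W2, W3, W4}: service cost 486
{W1, W2, W4, W5}: service cost 503
Among all 5 size-4 choices, {W2, W3, W4, W5} is lowest.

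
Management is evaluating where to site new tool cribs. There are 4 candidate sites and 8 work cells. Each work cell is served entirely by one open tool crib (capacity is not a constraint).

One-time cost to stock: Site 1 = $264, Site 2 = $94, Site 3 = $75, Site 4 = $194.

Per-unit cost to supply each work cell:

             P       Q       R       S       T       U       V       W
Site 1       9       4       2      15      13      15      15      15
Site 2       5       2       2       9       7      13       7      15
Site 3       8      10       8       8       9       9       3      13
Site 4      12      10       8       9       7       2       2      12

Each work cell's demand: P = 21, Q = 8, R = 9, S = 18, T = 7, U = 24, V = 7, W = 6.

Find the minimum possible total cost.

Minimum total cost: 772

For any fixed open set, each work cell goes to its cheapest open site; total = fixed + service.
{Site 2, Site 4}: P→Site 2 5·21=105, Q→Site 2 2·8=16, R→Site 2 2·9=18, S→Site 2 9·18=162, T→Site 2 7·7=49, U→Site 4 2·24=48, V→Site 4 2·7=14, W→Site 4 12·6=72. Service 484; fixed 288; total 772.
{Site 2, Site 3}: service 647 + fixed 169 = 816
{Site 2, Site 3, Site 4}: service 466 + fixed 363 = 829
{Site 1, Site 2, Site 3, Site 4}: service 466 + fixed 627 = 1093
(All 15 nonempty subsets were checked; Site 2 and Site 4 is lowest.)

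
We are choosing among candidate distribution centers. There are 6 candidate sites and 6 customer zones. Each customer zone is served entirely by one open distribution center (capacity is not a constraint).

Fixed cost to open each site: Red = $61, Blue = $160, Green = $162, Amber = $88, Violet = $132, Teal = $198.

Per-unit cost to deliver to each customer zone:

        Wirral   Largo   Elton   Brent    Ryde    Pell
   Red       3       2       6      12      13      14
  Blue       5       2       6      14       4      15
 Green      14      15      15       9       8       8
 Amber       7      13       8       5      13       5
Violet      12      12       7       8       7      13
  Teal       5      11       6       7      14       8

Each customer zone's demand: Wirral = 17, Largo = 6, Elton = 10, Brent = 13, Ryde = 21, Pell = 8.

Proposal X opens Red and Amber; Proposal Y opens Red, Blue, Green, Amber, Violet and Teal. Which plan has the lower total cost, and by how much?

Proposal X: {Red, Amber}: Wirral→Red 3·17=51, Largo→Red 2·6=12, Elton→Red 6·10=60, Brent→Amber 5·13=65, Ryde→Red 13·21=273, Pell→Amber 5·8=40. Service 501; fixed 149; total 650.
Proposal Y: {Red, Blue, Green, Amber, Violet, Teal}: Wirral→Red 3·17=51, Largo→Red 2·6=12, Elton→Red 6·10=60, Brent→Amber 5·13=65, Ryde→Blue 4·21=84, Pell→Amber 5·8=40. Service 312; fixed 801; total 1113.
Difference: |650 − 1113| = 463.

Proposal X is cheaper by 463.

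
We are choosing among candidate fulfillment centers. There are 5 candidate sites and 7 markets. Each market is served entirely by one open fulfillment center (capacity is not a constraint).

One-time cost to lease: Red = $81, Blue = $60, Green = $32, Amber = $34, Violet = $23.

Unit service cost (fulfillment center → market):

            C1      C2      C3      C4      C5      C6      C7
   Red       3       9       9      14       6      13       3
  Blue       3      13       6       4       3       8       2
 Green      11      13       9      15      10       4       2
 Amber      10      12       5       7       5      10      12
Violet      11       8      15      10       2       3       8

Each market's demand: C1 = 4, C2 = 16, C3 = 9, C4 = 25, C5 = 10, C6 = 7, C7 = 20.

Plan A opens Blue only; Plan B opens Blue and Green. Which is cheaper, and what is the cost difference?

Plan A is cheaper by 4.

Plan A: {Blue}: C1→Blue 3·4=12, C2→Blue 13·16=208, C3→Blue 6·9=54, C4→Blue 4·25=100, C5→Blue 3·10=30, C6→Blue 8·7=56, C7→Blue 2·20=40. Service 500; fixed 60; total 560.
Plan B: {Blue, Green}: C1→Blue 3·4=12, C2→Blue 13·16=208, C3→Blue 6·9=54, C4→Blue 4·25=100, C5→Blue 3·10=30, C6→Green 4·7=28, C7→Blue 2·20=40. Service 472; fixed 92; total 564.
Difference: |560 − 564| = 4.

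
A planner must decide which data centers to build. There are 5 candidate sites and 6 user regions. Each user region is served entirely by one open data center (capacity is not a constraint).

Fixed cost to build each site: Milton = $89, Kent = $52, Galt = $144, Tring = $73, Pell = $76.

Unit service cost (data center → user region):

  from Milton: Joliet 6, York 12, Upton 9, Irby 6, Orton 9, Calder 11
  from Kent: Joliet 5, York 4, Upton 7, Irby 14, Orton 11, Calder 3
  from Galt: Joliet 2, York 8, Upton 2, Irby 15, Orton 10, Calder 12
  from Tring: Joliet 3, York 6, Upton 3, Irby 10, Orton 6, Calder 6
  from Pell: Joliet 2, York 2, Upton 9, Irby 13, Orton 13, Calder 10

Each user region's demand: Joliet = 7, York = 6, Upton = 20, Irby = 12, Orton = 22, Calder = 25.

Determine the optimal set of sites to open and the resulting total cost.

Open Kent and Tring; minimum total cost 557.

For any fixed open set, each user region goes to its cheapest open site; total = fixed + service.
{Kent, Tring}: Joliet→Tring 3·7=21, York→Kent 4·6=24, Upton→Tring 3·20=60, Irby→Tring 10·12=120, Orton→Tring 6·22=132, Calder→Kent 3·25=75. Service 432; fixed 125; total 557.
{Tring}: service 519 + fixed 73 = 592
{Milton, Kent, Tring}: service 384 + fixed 214 = 598
{Milton, Kent, Galt, Tring, Pell}: service 345 + fixed 434 = 779
No other subset beats 557.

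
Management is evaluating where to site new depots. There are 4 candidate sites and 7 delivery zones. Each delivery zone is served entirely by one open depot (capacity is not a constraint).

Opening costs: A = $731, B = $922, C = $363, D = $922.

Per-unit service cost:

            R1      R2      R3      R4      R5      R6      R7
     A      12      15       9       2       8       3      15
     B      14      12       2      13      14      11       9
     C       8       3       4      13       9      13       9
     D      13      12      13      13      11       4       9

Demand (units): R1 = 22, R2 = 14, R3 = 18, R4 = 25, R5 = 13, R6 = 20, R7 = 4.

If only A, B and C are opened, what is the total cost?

Each delivery zone is assigned to its cheapest site among the open ones.
{A, B, C}: R1→C 8·22=176, R2→C 3·14=42, R3→B 2·18=36, R4→A 2·25=50, R5→A 8·13=104, R6→A 3·20=60, R7→B 9·4=36. Service 504; fixed 2016; total 2520.

Total cost: 2520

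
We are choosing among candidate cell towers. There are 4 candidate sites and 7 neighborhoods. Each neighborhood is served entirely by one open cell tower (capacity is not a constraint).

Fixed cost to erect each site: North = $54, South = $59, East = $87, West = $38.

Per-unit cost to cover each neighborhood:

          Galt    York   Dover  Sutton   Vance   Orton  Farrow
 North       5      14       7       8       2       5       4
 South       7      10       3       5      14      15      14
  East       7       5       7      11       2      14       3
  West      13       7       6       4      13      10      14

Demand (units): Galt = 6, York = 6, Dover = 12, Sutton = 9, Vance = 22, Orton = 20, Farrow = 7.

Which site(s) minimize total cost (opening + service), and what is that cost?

For any fixed open set, each neighborhood goes to its cheapest open site; total = fixed + service.
{North, West}: Galt→North 5·6=30, York→West 7·6=42, Dover→West 6·12=72, Sutton→West 4·9=36, Vance→North 2·22=44, Orton→North 5·20=100, Farrow→North 4·7=28. Service 352; fixed 92; total 444.
{North, South}: Galt→North 5·6=30, York→South 10·6=60, Dover→South 3·12=36, Sutton→South 5·9=45, Vance→North 2·22=44, Orton→North 5·20=100, Farrow→North 4·7=28. Service 343; fixed 113; total 456.
{North, South, West}: service 316 + fixed 151 = 467
{North, South, East, West}: service 297 + fixed 238 = 535
No other subset beats 444.

Open North and West; minimum total cost 444.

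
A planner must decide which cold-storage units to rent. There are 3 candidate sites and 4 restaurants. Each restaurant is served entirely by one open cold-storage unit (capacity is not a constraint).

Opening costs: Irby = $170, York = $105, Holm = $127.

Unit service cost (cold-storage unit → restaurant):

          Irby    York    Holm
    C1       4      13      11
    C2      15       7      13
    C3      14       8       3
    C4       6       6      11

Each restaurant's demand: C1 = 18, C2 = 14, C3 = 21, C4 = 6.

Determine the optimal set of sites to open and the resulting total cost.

Open York and Holm; minimum total cost 627.

For any fixed open set, each restaurant goes to its cheapest open site; total = fixed + service.
{York, Holm}: C1→Holm 11·18=198, C2→York 7·14=98, C3→Holm 3·21=63, C4→York 6·6=36. Service 395; fixed 232; total 627.
{Holm}: C1→Holm 11·18=198, C2→Holm 13·14=182, C3→Holm 3·21=63, C4→Holm 11·6=66. Service 509; fixed 127; total 636.
{York}: service 536 + fixed 105 = 641
{Irby, York, Holm}: service 269 + fixed 402 = 671
(All 7 nonempty subsets were checked; York and Holm is lowest.)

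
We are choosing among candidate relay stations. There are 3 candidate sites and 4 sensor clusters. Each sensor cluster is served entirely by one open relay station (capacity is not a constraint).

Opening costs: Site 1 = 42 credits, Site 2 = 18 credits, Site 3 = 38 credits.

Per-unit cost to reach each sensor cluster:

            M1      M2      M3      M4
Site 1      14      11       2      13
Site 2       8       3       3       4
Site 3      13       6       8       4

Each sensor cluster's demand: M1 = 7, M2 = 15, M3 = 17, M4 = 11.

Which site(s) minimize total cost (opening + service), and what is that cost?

For any fixed open set, each sensor cluster goes to its cheapest open site; total = fixed + service.
{Site 2}: M1→Site 2 8·7=56, M2→Site 2 3·15=45, M3→Site 2 3·17=51, M4→Site 2 4·11=44. Service 196; fixed 18; total 214.
{Site 1, Site 2}: service 179 + fixed 60 = 239
{Site 2, Site 3}: service 196 + fixed 56 = 252
{Site 1, Site 2, Site 3}: M1→Site 2 8·7=56, M2→Site 2 3·15=45, M3→Site 1 2·17=34, M4→Site 2 4·11=44. Service 179; fixed 98; total 277.
(All 7 nonempty subsets were checked; Site 2 only is lowest.)

Open Site 2 only; minimum total cost 214.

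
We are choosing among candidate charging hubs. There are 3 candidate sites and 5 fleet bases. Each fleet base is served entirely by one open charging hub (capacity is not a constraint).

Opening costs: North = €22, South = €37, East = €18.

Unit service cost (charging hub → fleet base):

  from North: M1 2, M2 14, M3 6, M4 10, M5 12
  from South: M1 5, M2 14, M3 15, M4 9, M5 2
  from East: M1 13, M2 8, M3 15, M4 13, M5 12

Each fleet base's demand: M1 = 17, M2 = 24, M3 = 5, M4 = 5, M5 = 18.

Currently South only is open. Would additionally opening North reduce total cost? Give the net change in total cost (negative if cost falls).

Current service cost with {South}: 577.
Adding North: each fleet base re-picks its cheapest; new service cost 481, saving 96.
Extra fixed cost: 22. Net change = 22 − 96 = -74.
(Totals: 614 → 540.)

Yes — net change −74 (cost falls by 74).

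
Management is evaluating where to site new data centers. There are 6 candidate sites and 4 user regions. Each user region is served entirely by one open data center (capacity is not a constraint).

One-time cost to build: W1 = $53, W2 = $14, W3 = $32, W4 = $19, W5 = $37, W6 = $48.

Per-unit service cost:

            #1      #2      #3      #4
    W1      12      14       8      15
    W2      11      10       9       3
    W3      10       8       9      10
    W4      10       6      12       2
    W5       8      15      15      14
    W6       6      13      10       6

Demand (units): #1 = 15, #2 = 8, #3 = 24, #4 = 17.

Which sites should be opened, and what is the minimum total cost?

For any fixed open set, each user region goes to its cheapest open site; total = fixed + service.
{W2, W4, W6}: #1→W6 6·15=90, #2→W4 6·8=48, #3→W2 9·24=216, #4→W4 2·17=34. Service 388; fixed 81; total 469.
{W4, W6}: service 412 + fixed 67 = 479
{W2, W4}: #1→W4 10·15=150, #2→W4 6·8=48, #3→W2 9·24=216, #4→W4 2·17=34. Service 448; fixed 33; total 481.
{W1, W2, W3, W4, W5, W6}: service 364 + fixed 203 = 567
No other subset beats 469.

Open W2, W4 and W6; minimum total cost 469.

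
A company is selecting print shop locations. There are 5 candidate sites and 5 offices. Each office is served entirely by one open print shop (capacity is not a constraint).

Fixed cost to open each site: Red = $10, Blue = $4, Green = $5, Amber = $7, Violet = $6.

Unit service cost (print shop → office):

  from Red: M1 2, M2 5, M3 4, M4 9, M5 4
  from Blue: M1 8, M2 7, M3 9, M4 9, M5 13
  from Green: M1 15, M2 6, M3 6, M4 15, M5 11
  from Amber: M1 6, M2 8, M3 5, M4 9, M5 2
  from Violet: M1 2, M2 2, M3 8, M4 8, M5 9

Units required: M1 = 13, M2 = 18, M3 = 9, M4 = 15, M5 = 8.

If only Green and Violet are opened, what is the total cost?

Total cost: 319

Each office is assigned to its cheapest site among the open ones.
{Green, Violet}: M1→Violet 2·13=26, M2→Violet 2·18=36, M3→Green 6·9=54, M4→Violet 8·15=120, M5→Violet 9·8=72. Service 308; fixed 11; total 319.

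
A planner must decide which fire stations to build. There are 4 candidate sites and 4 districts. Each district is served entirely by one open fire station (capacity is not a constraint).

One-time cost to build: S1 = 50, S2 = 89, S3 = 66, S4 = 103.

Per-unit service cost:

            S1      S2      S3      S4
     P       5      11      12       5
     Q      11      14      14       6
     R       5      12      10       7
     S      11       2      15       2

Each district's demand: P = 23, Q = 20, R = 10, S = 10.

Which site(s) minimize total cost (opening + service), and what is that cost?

For any fixed open set, each district goes to its cheapest open site; total = fixed + service.
{S4}: P→S4 5·23=115, Q→S4 6·20=120, R→S4 7·10=70, S→S4 2·10=20. Service 325; fixed 103; total 428.
{S1, S4}: service 305 + fixed 153 = 458
{S3, S4}: service 325 + fixed 169 = 494
{S1, S2, S3, S4}: P→S1 5·23=115, Q→S4 6·20=120, R→S1 5·10=50, S→S2 2·10=20. Service 305; fixed 308; total 613.
No other subset beats 428.

Open S4 only; minimum total cost 428.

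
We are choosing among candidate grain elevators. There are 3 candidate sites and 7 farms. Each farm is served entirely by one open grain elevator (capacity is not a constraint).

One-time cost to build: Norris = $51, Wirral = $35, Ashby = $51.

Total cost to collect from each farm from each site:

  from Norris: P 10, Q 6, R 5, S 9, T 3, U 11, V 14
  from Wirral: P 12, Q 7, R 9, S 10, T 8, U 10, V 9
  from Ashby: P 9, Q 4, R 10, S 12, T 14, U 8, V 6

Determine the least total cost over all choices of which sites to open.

Minimum total cost: 100

For any fixed open set, each farm goes to its cheapest open site; total = fixed + service.
{Wirral}: P→Wirral 12, Q→Wirral 7, R→Wirral 9, S→Wirral 10, T→Wirral 8, U→Wirral 10, V→Wirral 9. Service 65; fixed 35; total 100.
{Norris}: P→Norris 10, Q→Norris 6, R→Norris 5, S→Norris 9, T→Norris 3, U→Norris 11, V→Norris 14. Service 58; fixed 51; total 109.
{Ashby}: P→Ashby 9, Q→Ashby 4, R→Ashby 10, S→Ashby 12, T→Ashby 14, U→Ashby 8, V→Ashby 6. Service 63; fixed 51; total 114.
{Norris, Wirral, Ashby}: P→Ashby 9, Q→Ashby 4, R→Norris 5, S→Norris 9, T→Norris 3, U→Ashby 8, V→Ashby 6. Service 44; fixed 137; total 181.
No other subset beats 100.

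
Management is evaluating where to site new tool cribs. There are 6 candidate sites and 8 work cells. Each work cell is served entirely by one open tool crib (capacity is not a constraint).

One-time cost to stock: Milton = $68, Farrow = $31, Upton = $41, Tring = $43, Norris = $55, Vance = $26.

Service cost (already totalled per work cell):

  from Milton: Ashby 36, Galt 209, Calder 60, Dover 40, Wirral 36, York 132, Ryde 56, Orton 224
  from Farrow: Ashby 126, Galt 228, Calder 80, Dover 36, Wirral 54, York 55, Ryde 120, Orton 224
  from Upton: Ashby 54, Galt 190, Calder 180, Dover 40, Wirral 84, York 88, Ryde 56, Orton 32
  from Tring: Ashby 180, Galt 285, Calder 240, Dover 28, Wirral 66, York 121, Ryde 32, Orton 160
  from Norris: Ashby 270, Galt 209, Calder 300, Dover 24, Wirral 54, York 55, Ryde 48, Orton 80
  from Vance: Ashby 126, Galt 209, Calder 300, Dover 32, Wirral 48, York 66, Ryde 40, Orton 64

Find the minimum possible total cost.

Minimum total cost: 627

For any fixed open set, each work cell goes to its cheapest open site; total = fixed + service.
{Milton, Upton, Vance}: Ashby→Milton 36, Galt→Upton 190, Calder→Milton 60, Dover→Vance 32, Wirral→Milton 36, York→Vance 66, Ryde→Vance 40, Orton→Upton 32. Service 492; fixed 135; total 627.
{Farrow, Upton}: service 557 + fixed 72 = 629
{Farrow, Upton, Vance}: service 531 + fixed 98 = 629
{Milton, Farrow, Upton, Tring, Norris, Vance}: Ashby→Milton 36, Galt→Upton 190, Calder→Milton 60, Dover→Norris 24, Wirral→Milton 36, York→Farrow 55, Ryde→Tring 32, Orton→Upton 32. Service 465; fixed 264; total 729.
No other subset beats 627.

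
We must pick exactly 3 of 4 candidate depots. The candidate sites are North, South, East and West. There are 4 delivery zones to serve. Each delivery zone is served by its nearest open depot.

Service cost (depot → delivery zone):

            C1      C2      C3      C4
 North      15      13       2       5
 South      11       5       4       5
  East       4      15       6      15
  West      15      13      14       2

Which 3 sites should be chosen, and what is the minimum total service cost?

With exactly 3 open, each delivery zone uses its cheapest among the chosen.
{South, East, West}: C1→East 4, C2→South 5, C3→South 4, C4→West 2. Service cost 15.
{North, South, East}: service cost 16
{North, South, West}: service cost 20
Among all 4 size-3 choices, {South, East, West} is lowest.

Choose South, East and West; total service cost 15.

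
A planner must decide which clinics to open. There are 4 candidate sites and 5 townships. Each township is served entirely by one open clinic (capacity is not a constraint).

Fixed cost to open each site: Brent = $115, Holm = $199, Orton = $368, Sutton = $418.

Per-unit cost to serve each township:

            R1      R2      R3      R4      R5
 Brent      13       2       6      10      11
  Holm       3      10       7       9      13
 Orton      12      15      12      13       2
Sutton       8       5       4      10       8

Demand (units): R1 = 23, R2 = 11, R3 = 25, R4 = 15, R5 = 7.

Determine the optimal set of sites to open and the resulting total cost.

For any fixed open set, each township goes to its cheapest open site; total = fixed + service.
{Brent, Holm}: R1→Holm 3·23=69, R2→Brent 2·11=22, R3→Brent 6·25=150, R4→Holm 9·15=135, R5→Brent 11·7=77. Service 453; fixed 314; total 767.
{Holm}: service 580 + fixed 199 = 779
{Brent}: service 698 + fixed 115 = 813
{Brent, Holm, Orton, Sutton}: service 340 + fixed 1100 = 1440
(All 15 nonempty subsets were checked; Brent and Holm is lowest.)

Open Brent and Holm; minimum total cost 767.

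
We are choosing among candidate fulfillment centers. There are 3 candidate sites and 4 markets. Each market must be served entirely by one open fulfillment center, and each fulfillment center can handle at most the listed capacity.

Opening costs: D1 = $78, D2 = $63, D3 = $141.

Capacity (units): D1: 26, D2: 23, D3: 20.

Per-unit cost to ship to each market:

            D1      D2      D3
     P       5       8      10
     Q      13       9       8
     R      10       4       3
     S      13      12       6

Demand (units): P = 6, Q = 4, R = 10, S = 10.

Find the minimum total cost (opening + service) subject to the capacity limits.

Open {D1, D2}: P→D1 5·6=30, Q→D2 9·4=36, R→D2 4·10=40, S→D1 13·10=130.
Loads: D1 carries 16/26, D2 carries 14/23. Service 236; fixed 141; total 377.
Next best feasible plan costs 378.

Minimum total cost: 377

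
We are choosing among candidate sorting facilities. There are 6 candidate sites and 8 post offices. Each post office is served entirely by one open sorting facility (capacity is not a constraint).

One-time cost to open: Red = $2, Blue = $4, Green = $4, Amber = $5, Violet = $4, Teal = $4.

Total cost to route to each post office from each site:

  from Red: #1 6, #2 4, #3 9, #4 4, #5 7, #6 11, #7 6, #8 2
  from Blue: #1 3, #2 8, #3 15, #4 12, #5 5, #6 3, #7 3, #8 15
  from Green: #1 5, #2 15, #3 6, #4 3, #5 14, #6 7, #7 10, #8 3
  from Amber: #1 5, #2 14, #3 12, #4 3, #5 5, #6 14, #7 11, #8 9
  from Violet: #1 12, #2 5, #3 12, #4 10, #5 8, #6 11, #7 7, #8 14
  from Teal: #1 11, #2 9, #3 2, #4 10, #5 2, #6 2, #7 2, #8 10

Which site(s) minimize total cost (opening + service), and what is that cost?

Open Red and Teal; minimum total cost 30.

For any fixed open set, each post office goes to its cheapest open site; total = fixed + service.
{Red, Teal}: #1→Red 6, #2→Red 4, #3→Teal 2, #4→Red 4, #5→Teal 2, #6→Teal 2, #7→Teal 2, #8→Red 2. Service 24; fixed 6; total 30.
{Red, Blue, Teal}: service 21 + fixed 10 = 31
{Red, Green, Teal}: service 22 + fixed 10 = 32
{Red, Blue, Green, Amber, Violet, Teal}: #1→Blue 3, #2→Red 4, #3→Teal 2, #4→Green 3, #5→Teal 2, #6→Teal 2, #7→Teal 2, #8→Red 2. Service 20; fixed 23; total 43.
No other subset beats 30.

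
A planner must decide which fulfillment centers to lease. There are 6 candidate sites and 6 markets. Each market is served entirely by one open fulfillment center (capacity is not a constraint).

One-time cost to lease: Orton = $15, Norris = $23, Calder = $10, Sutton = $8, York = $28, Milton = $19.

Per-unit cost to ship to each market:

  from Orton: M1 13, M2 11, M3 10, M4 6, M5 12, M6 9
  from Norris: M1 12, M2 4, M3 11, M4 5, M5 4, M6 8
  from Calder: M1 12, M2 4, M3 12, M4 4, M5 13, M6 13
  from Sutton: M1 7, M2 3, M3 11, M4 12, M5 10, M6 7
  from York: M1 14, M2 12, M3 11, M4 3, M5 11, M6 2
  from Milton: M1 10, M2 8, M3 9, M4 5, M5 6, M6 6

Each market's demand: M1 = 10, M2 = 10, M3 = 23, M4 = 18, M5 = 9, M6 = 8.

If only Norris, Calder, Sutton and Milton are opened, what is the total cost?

Each market is assigned to its cheapest site among the open ones.
{Norris, Calder, Sutton, Milton}: M1→Sutton 7·10=70, M2→Sutton 3·10=30, M3→Milton 9·23=207, M4→Calder 4·18=72, M5→Norris 4·9=36, M6→Milton 6·8=48. Service 463; fixed 60; total 523.

Total cost: 523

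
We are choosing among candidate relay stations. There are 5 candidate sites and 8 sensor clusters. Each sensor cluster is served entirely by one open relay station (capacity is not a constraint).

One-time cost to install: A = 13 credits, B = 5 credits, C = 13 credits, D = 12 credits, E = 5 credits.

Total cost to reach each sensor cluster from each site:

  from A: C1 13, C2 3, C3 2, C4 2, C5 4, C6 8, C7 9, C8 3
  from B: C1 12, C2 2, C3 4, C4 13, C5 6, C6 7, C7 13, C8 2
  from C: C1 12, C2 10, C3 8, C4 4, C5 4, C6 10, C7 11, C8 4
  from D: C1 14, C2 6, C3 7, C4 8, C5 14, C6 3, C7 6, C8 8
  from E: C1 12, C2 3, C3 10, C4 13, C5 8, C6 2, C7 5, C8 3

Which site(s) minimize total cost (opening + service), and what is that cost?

For any fixed open set, each sensor cluster goes to its cheapest open site; total = fixed + service.
{A, E}: C1→E 12, C2→A 3, C3→A 2, C4→A 2, C5→A 4, C6→E 2, C7→E 5, C8→A 3. Service 33; fixed 18; total 51.
{A, B, E}: C1→B 12, C2→B 2, C3→A 2, C4→A 2, C5→A 4, C6→E 2, C7→E 5, C8→B 2. Service 31; fixed 23; total 54.
{B, E}: service 46 + fixed 10 = 56
{A, B, C, D, E}: C1→B 12, C2→B 2, C3→A 2, C4→A 2, C5→A 4, C6→E 2, C7→E 5, C8→B 2. Service 31; fixed 48; total 79.
No other subset beats 51.

Open A and E; minimum total cost 51.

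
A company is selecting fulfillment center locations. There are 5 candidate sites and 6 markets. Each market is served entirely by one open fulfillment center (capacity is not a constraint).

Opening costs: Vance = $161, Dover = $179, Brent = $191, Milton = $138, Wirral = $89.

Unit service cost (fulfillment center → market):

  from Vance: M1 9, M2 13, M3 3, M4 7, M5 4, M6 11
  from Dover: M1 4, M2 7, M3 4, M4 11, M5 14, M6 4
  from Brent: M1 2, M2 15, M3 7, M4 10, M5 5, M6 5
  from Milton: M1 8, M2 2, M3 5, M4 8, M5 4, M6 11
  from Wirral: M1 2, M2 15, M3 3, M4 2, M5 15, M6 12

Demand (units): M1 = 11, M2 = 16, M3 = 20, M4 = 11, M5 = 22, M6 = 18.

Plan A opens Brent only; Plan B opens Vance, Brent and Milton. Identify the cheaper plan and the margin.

Plan B is cheaper by 44.

Plan A: {Brent}: M1→Brent 2·11=22, M2→Brent 15·16=240, M3→Brent 7·20=140, M4→Brent 10·11=110, M5→Brent 5·22=110, M6→Brent 5·18=90. Service 712; fixed 191; total 903.
Plan B: {Vance, Brent, Milton}: M1→Brent 2·11=22, M2→Milton 2·16=32, M3→Vance 3·20=60, M4→Vance 7·11=77, M5→Vance 4·22=88, M6→Brent 5·18=90. Service 369; fixed 490; total 859.
Difference: |903 − 859| = 44.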